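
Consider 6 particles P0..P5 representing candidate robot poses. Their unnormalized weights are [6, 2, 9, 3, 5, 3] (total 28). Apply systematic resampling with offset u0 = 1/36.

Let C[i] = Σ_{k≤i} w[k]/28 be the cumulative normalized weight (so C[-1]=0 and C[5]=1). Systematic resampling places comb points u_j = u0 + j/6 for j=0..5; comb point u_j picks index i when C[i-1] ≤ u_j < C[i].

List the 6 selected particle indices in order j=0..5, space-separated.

C = [3/14, 2/7, 17/28, 5/7, 25/28, 1]
j=0: u_0=1/36 ∈ [0, 3/14) → index 0
j=1: u_1=7/36 ∈ [0, 3/14) → index 0
j=2: u_2=13/36 ∈ [2/7, 17/28) → index 2
j=3: u_3=19/36 ∈ [2/7, 17/28) → index 2
j=4: u_4=25/36 ∈ [17/28, 5/7) → index 3
j=5: u_5=31/36 ∈ [5/7, 25/28) → index 4

0 0 2 2 3 4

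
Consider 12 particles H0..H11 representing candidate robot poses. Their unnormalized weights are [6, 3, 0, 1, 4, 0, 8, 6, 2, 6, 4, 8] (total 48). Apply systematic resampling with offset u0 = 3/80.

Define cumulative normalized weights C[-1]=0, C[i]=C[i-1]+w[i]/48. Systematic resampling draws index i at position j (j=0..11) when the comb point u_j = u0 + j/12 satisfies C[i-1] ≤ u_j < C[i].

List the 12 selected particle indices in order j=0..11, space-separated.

0 0 3 4 6 6 7 8 9 10 11 11

C = [1/8, 3/16, 3/16, 5/24, 7/24, 7/24, 11/24, 7/12, 5/8, 3/4, 5/6, 1]
j=0: u_0=3/80 ∈ [0, 1/8) → index 0
j=1: u_1=29/240 ∈ [0, 1/8) → index 0
j=2: u_2=49/240 ∈ [3/16, 5/24) → index 3
j=3: u_3=23/80 ∈ [5/24, 7/24) → index 4
j=4: u_4=89/240 ∈ [7/24, 11/24) → index 6
j=5: u_5=109/240 ∈ [7/24, 11/24) → index 6
j=6: u_6=43/80 ∈ [11/24, 7/12) → index 7
j=7: u_7=149/240 ∈ [7/12, 5/8) → index 8
j=8: u_8=169/240 ∈ [5/8, 3/4) → index 9
j=9: u_9=63/80 ∈ [3/4, 5/6) → index 10
j=10: u_10=209/240 ∈ [5/6, 1) → index 11
j=11: u_11=229/240 ∈ [5/6, 1) → index 11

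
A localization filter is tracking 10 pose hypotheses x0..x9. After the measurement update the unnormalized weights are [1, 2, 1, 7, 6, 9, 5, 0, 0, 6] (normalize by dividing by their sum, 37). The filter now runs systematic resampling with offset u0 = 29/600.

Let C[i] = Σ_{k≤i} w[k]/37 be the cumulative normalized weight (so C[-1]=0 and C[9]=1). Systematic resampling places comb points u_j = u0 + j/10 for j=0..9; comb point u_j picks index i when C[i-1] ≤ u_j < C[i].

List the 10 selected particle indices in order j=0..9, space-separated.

1 3 3 4 4 5 5 6 9 9

C = [1/37, 3/37, 4/37, 11/37, 17/37, 26/37, 31/37, 31/37, 31/37, 1]
j=0: u_0=29/600 ∈ [1/37, 3/37) → index 1
j=1: u_1=89/600 ∈ [4/37, 11/37) → index 3
j=2: u_2=149/600 ∈ [4/37, 11/37) → index 3
j=3: u_3=209/600 ∈ [11/37, 17/37) → index 4
j=4: u_4=269/600 ∈ [11/37, 17/37) → index 4
j=5: u_5=329/600 ∈ [17/37, 26/37) → index 5
j=6: u_6=389/600 ∈ [17/37, 26/37) → index 5
j=7: u_7=449/600 ∈ [26/37, 31/37) → index 6
j=8: u_8=509/600 ∈ [31/37, 1) → index 9
j=9: u_9=569/600 ∈ [31/37, 1) → index 9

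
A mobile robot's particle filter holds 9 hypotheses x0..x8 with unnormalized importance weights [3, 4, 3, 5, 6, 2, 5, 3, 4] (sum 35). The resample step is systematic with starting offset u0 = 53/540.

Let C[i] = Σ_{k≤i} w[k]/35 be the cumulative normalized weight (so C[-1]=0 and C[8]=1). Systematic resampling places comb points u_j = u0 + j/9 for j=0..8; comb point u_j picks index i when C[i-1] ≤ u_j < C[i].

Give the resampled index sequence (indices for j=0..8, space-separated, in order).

1 2 3 4 4 5 6 7 8

C = [3/35, 1/5, 2/7, 3/7, 3/5, 23/35, 4/5, 31/35, 1]
j=0: u_0=53/540 ∈ [3/35, 1/5) → index 1
j=1: u_1=113/540 ∈ [1/5, 2/7) → index 2
j=2: u_2=173/540 ∈ [2/7, 3/7) → index 3
j=3: u_3=233/540 ∈ [3/7, 3/5) → index 4
j=4: u_4=293/540 ∈ [3/7, 3/5) → index 4
j=5: u_5=353/540 ∈ [3/5, 23/35) → index 5
j=6: u_6=413/540 ∈ [23/35, 4/5) → index 6
j=7: u_7=473/540 ∈ [4/5, 31/35) → index 7
j=8: u_8=533/540 ∈ [31/35, 1) → index 8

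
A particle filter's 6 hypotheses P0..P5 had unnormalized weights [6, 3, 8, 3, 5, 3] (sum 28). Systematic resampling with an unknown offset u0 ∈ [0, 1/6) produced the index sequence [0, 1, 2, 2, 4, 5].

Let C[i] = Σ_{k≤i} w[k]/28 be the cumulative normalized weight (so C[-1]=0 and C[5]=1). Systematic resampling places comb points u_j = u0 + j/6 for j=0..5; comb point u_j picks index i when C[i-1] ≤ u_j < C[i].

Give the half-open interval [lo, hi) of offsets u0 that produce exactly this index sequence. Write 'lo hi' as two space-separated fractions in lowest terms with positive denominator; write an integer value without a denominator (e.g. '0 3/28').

5/84 3/28

C = [3/14, 9/28, 17/28, 5/7, 25/28, 1]
j=0 picked index 0: u0 ∈ [0, 3/14)
j=1 picked index 1: u0 ∈ [1/21, 13/84)
j=2 picked index 2: u0 ∈ [-1/84, 23/84)
j=3 picked index 2: u0 ∈ [-5/28, 3/28)
j=4 picked index 4: u0 ∈ [1/21, 19/84)
j=5 picked index 5: u0 ∈ [5/84, 1/6)
intersection: [5/84, 3/28)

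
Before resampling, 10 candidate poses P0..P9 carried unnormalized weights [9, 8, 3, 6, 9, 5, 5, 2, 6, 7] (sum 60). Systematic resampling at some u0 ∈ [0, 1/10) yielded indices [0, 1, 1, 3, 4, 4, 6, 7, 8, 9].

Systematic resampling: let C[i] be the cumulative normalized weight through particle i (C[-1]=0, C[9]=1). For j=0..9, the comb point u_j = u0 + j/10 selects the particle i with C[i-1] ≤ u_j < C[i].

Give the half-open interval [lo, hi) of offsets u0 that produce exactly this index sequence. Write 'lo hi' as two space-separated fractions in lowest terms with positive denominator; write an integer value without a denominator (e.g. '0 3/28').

C = [3/20, 17/60, 1/3, 13/30, 7/12, 2/3, 3/4, 47/60, 53/60, 1]
j=0 picked index 0: u0 ∈ [0, 3/20)
j=1 picked index 1: u0 ∈ [1/20, 11/60)
j=2 picked index 1: u0 ∈ [-1/20, 1/12)
j=3 picked index 3: u0 ∈ [1/30, 2/15)
j=4 picked index 4: u0 ∈ [1/30, 11/60)
j=5 picked index 4: u0 ∈ [-1/15, 1/12)
j=6 picked index 6: u0 ∈ [1/15, 3/20)
j=7 picked index 7: u0 ∈ [1/20, 1/12)
j=8 picked index 8: u0 ∈ [-1/60, 1/12)
j=9 picked index 9: u0 ∈ [-1/60, 1/10)
intersection: [1/15, 1/12)

1/15 1/12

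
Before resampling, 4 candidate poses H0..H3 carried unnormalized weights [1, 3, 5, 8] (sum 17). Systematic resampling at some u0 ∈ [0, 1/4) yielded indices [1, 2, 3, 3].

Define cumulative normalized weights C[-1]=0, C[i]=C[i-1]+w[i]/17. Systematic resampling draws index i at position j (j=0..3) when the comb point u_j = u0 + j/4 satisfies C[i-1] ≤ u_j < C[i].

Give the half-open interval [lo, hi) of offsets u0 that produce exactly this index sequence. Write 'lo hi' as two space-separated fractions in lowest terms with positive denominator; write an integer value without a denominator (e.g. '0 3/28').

C = [1/17, 4/17, 9/17, 1]
j=0 picked index 1: u0 ∈ [1/17, 4/17)
j=1 picked index 2: u0 ∈ [-1/68, 19/68)
j=2 picked index 3: u0 ∈ [1/34, 1/2)
j=3 picked index 3: u0 ∈ [-15/68, 1/4)
intersection: [1/17, 4/17)

1/17 4/17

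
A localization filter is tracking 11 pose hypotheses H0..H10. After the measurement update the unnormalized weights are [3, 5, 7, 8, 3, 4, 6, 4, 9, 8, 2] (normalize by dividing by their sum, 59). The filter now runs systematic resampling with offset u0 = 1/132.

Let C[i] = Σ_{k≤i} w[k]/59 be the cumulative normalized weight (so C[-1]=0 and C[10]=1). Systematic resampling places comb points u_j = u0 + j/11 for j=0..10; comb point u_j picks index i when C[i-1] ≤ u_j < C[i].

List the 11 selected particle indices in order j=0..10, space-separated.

C = [3/59, 8/59, 15/59, 23/59, 26/59, 30/59, 36/59, 40/59, 49/59, 57/59, 1]
j=0: u_0=1/132 ∈ [0, 3/59) → index 0
j=1: u_1=13/132 ∈ [3/59, 8/59) → index 1
j=2: u_2=25/132 ∈ [8/59, 15/59) → index 2
j=3: u_3=37/132 ∈ [15/59, 23/59) → index 3
j=4: u_4=49/132 ∈ [15/59, 23/59) → index 3
j=5: u_5=61/132 ∈ [26/59, 30/59) → index 5
j=6: u_6=73/132 ∈ [30/59, 36/59) → index 6
j=7: u_7=85/132 ∈ [36/59, 40/59) → index 7
j=8: u_8=97/132 ∈ [40/59, 49/59) → index 8
j=9: u_9=109/132 ∈ [40/59, 49/59) → index 8
j=10: u_10=11/12 ∈ [49/59, 57/59) → index 9

0 1 2 3 3 5 6 7 8 8 9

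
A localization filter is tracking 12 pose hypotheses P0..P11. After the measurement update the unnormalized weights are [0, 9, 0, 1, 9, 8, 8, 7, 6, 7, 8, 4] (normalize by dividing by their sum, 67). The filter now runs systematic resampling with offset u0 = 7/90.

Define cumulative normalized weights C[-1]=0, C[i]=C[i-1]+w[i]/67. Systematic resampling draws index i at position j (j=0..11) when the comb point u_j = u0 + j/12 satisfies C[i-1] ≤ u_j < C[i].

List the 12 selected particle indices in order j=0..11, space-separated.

1 4 4 5 6 6 7 8 9 10 10 11

C = [0, 9/67, 9/67, 10/67, 19/67, 27/67, 35/67, 42/67, 48/67, 55/67, 63/67, 1]
j=0: u_0=7/90 ∈ [0, 9/67) → index 1
j=1: u_1=29/180 ∈ [10/67, 19/67) → index 4
j=2: u_2=11/45 ∈ [10/67, 19/67) → index 4
j=3: u_3=59/180 ∈ [19/67, 27/67) → index 5
j=4: u_4=37/90 ∈ [27/67, 35/67) → index 6
j=5: u_5=89/180 ∈ [27/67, 35/67) → index 6
j=6: u_6=26/45 ∈ [35/67, 42/67) → index 7
j=7: u_7=119/180 ∈ [42/67, 48/67) → index 8
j=8: u_8=67/90 ∈ [48/67, 55/67) → index 9
j=9: u_9=149/180 ∈ [55/67, 63/67) → index 10
j=10: u_10=41/45 ∈ [55/67, 63/67) → index 10
j=11: u_11=179/180 ∈ [63/67, 1) → index 11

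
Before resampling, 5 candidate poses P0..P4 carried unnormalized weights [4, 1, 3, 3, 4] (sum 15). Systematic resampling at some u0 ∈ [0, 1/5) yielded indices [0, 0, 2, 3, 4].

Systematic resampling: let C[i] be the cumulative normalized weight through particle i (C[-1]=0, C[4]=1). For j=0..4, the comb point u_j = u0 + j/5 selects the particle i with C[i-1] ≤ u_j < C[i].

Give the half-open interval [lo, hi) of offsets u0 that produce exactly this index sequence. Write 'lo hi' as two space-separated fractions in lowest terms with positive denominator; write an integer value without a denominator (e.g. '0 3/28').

0 1/15

C = [4/15, 1/3, 8/15, 11/15, 1]
j=0 picked index 0: u0 ∈ [0, 4/15)
j=1 picked index 0: u0 ∈ [-1/5, 1/15)
j=2 picked index 2: u0 ∈ [-1/15, 2/15)
j=3 picked index 3: u0 ∈ [-1/15, 2/15)
j=4 picked index 4: u0 ∈ [-1/15, 1/5)
intersection: [0, 1/15)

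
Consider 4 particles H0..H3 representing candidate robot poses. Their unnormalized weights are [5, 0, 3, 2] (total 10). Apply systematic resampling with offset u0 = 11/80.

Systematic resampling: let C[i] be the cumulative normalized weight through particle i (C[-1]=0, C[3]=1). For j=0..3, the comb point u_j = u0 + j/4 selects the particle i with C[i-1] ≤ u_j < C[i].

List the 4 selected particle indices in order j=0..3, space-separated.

0 0 2 3

C = [1/2, 1/2, 4/5, 1]
j=0: u_0=11/80 ∈ [0, 1/2) → index 0
j=1: u_1=31/80 ∈ [0, 1/2) → index 0
j=2: u_2=51/80 ∈ [1/2, 4/5) → index 2
j=3: u_3=71/80 ∈ [4/5, 1) → index 3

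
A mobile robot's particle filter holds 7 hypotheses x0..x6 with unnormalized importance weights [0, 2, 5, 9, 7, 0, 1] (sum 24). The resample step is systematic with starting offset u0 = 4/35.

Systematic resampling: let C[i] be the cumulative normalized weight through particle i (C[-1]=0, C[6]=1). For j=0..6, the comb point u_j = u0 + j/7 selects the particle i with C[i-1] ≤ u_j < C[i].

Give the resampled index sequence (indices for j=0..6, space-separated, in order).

C = [0, 1/12, 7/24, 2/3, 23/24, 23/24, 1]
j=0: u_0=4/35 ∈ [1/12, 7/24) → index 2
j=1: u_1=9/35 ∈ [1/12, 7/24) → index 2
j=2: u_2=2/5 ∈ [7/24, 2/3) → index 3
j=3: u_3=19/35 ∈ [7/24, 2/3) → index 3
j=4: u_4=24/35 ∈ [2/3, 23/24) → index 4
j=5: u_5=29/35 ∈ [2/3, 23/24) → index 4
j=6: u_6=34/35 ∈ [23/24, 1) → index 6

2 2 3 3 4 4 6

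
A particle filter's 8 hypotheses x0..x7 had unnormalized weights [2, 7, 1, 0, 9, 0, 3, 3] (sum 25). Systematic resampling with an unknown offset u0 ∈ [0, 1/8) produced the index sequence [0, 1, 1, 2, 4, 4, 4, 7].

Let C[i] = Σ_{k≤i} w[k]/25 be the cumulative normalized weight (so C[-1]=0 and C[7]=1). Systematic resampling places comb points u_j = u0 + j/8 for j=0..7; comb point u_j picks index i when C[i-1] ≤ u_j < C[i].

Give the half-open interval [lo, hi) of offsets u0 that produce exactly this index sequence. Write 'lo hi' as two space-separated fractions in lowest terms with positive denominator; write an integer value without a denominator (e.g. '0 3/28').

1/200 1/100

C = [2/25, 9/25, 2/5, 2/5, 19/25, 19/25, 22/25, 1]
j=0 picked index 0: u0 ∈ [0, 2/25)
j=1 picked index 1: u0 ∈ [-9/200, 47/200)
j=2 picked index 1: u0 ∈ [-17/100, 11/100)
j=3 picked index 2: u0 ∈ [-3/200, 1/40)
j=4 picked index 4: u0 ∈ [-1/10, 13/50)
j=5 picked index 4: u0 ∈ [-9/40, 27/200)
j=6 picked index 4: u0 ∈ [-7/20, 1/100)
j=7 picked index 7: u0 ∈ [1/200, 1/8)
intersection: [1/200, 1/100)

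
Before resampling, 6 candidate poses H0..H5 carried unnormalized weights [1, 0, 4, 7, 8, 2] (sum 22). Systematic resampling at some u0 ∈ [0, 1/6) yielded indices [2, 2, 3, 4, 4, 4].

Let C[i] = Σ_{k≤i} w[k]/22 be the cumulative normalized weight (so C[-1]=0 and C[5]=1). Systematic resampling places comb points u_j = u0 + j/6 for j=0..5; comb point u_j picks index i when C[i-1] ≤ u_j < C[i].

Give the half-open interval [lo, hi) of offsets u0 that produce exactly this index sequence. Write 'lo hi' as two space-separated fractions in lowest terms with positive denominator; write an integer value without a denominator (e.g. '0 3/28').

C = [1/22, 1/22, 5/22, 6/11, 10/11, 1]
j=0 picked index 2: u0 ∈ [1/22, 5/22)
j=1 picked index 2: u0 ∈ [-4/33, 2/33)
j=2 picked index 3: u0 ∈ [-7/66, 7/33)
j=3 picked index 4: u0 ∈ [1/22, 9/22)
j=4 picked index 4: u0 ∈ [-4/33, 8/33)
j=5 picked index 4: u0 ∈ [-19/66, 5/66)
intersection: [1/22, 2/33)

1/22 2/33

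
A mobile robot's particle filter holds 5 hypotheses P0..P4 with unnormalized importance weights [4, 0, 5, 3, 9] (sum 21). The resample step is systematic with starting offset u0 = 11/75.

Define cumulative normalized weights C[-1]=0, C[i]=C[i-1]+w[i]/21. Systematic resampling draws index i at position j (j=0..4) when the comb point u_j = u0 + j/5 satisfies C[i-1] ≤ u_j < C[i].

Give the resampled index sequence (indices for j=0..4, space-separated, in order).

C = [4/21, 4/21, 3/7, 4/7, 1]
j=0: u_0=11/75 ∈ [0, 4/21) → index 0
j=1: u_1=26/75 ∈ [4/21, 3/7) → index 2
j=2: u_2=41/75 ∈ [3/7, 4/7) → index 3
j=3: u_3=56/75 ∈ [4/7, 1) → index 4
j=4: u_4=71/75 ∈ [4/7, 1) → index 4

0 2 3 4 4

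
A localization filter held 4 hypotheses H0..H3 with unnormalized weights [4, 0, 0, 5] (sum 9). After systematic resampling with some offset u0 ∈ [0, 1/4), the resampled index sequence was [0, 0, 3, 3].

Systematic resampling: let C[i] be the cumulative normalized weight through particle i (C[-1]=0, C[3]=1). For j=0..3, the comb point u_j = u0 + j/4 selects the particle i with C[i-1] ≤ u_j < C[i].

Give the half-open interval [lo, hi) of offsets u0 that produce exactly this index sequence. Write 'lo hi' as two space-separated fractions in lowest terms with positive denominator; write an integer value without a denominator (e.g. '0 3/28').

C = [4/9, 4/9, 4/9, 1]
j=0 picked index 0: u0 ∈ [0, 4/9)
j=1 picked index 0: u0 ∈ [-1/4, 7/36)
j=2 picked index 3: u0 ∈ [-1/18, 1/2)
j=3 picked index 3: u0 ∈ [-11/36, 1/4)
intersection: [0, 7/36)

0 7/36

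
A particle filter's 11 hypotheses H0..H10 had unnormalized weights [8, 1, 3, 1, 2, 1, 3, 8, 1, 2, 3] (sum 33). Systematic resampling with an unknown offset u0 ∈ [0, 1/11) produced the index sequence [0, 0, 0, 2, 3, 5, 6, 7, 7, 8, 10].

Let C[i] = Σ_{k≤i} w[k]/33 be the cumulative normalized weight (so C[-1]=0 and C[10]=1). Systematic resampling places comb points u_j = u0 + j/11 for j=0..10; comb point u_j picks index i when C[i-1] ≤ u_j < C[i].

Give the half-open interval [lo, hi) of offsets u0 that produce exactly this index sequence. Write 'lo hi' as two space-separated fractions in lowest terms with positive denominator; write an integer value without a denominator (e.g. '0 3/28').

0 1/33

C = [8/33, 3/11, 4/11, 13/33, 5/11, 16/33, 19/33, 9/11, 28/33, 10/11, 1]
j=0 picked index 0: u0 ∈ [0, 8/33)
j=1 picked index 0: u0 ∈ [-1/11, 5/33)
j=2 picked index 0: u0 ∈ [-2/11, 2/33)
j=3 picked index 2: u0 ∈ [0, 1/11)
j=4 picked index 3: u0 ∈ [0, 1/33)
j=5 picked index 5: u0 ∈ [0, 1/33)
j=6 picked index 6: u0 ∈ [-2/33, 1/33)
j=7 picked index 7: u0 ∈ [-2/33, 2/11)
j=8 picked index 7: u0 ∈ [-5/33, 1/11)
j=9 picked index 8: u0 ∈ [0, 1/33)
j=10 picked index 10: u0 ∈ [0, 1/11)
intersection: [0, 1/33)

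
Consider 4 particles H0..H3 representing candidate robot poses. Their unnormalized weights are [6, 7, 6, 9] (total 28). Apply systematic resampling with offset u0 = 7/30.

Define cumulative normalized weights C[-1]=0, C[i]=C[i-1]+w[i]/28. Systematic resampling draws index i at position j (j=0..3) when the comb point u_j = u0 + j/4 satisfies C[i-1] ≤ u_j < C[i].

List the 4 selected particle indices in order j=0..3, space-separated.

C = [3/14, 13/28, 19/28, 1]
j=0: u_0=7/30 ∈ [3/14, 13/28) → index 1
j=1: u_1=29/60 ∈ [13/28, 19/28) → index 2
j=2: u_2=11/15 ∈ [19/28, 1) → index 3
j=3: u_3=59/60 ∈ [19/28, 1) → index 3

1 2 3 3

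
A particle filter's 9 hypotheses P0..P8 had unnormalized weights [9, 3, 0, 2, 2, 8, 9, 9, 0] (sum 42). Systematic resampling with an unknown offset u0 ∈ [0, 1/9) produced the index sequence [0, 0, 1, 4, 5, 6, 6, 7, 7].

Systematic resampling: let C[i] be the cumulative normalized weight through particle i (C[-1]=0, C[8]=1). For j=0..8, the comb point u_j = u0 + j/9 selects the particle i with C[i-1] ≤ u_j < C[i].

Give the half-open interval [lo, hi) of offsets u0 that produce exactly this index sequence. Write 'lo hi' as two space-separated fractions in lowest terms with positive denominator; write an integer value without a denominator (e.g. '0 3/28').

C = [3/14, 2/7, 2/7, 1/3, 8/21, 4/7, 11/14, 1, 1]
j=0 picked index 0: u0 ∈ [0, 3/14)
j=1 picked index 0: u0 ∈ [-1/9, 13/126)
j=2 picked index 1: u0 ∈ [-1/126, 4/63)
j=3 picked index 4: u0 ∈ [0, 1/21)
j=4 picked index 5: u0 ∈ [-4/63, 8/63)
j=5 picked index 6: u0 ∈ [1/63, 29/126)
j=6 picked index 6: u0 ∈ [-2/21, 5/42)
j=7 picked index 7: u0 ∈ [1/126, 2/9)
j=8 picked index 7: u0 ∈ [-13/126, 1/9)
intersection: [1/63, 1/21)

1/63 1/21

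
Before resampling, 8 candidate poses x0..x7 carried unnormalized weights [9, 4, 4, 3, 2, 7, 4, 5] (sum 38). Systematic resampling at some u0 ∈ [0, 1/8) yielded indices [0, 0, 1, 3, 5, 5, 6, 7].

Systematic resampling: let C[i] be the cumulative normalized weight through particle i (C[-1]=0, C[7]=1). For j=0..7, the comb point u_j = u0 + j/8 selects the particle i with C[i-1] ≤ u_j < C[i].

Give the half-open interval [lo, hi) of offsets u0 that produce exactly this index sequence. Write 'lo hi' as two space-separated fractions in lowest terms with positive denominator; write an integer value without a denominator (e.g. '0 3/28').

C = [9/38, 13/38, 17/38, 10/19, 11/19, 29/38, 33/38, 1]
j=0 picked index 0: u0 ∈ [0, 9/38)
j=1 picked index 0: u0 ∈ [-1/8, 17/152)
j=2 picked index 1: u0 ∈ [-1/76, 7/76)
j=3 picked index 3: u0 ∈ [11/152, 23/152)
j=4 picked index 5: u0 ∈ [3/38, 5/19)
j=5 picked index 5: u0 ∈ [-7/152, 21/152)
j=6 picked index 6: u0 ∈ [1/76, 9/76)
j=7 picked index 7: u0 ∈ [-1/152, 1/8)
intersection: [3/38, 7/76)

3/38 7/76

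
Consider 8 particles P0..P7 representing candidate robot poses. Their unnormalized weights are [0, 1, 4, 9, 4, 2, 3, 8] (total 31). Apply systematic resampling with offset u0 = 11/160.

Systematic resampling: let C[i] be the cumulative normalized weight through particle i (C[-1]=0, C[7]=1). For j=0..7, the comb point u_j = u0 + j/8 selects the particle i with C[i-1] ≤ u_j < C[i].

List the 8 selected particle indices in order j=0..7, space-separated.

2 3 3 3 4 6 7 7

C = [0, 1/31, 5/31, 14/31, 18/31, 20/31, 23/31, 1]
j=0: u_0=11/160 ∈ [1/31, 5/31) → index 2
j=1: u_1=31/160 ∈ [5/31, 14/31) → index 3
j=2: u_2=51/160 ∈ [5/31, 14/31) → index 3
j=3: u_3=71/160 ∈ [5/31, 14/31) → index 3
j=4: u_4=91/160 ∈ [14/31, 18/31) → index 4
j=5: u_5=111/160 ∈ [20/31, 23/31) → index 6
j=6: u_6=131/160 ∈ [23/31, 1) → index 7
j=7: u_7=151/160 ∈ [23/31, 1) → index 7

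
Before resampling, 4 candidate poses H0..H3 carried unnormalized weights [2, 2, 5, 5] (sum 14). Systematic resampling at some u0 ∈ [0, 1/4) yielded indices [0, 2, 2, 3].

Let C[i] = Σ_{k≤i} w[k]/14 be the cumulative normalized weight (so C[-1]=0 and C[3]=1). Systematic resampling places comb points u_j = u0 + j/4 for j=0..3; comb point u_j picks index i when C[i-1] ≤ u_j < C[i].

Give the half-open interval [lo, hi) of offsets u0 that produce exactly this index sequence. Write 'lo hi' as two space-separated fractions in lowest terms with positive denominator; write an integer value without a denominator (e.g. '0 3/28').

C = [1/7, 2/7, 9/14, 1]
j=0 picked index 0: u0 ∈ [0, 1/7)
j=1 picked index 2: u0 ∈ [1/28, 11/28)
j=2 picked index 2: u0 ∈ [-3/14, 1/7)
j=3 picked index 3: u0 ∈ [-3/28, 1/4)
intersection: [1/28, 1/7)

1/28 1/7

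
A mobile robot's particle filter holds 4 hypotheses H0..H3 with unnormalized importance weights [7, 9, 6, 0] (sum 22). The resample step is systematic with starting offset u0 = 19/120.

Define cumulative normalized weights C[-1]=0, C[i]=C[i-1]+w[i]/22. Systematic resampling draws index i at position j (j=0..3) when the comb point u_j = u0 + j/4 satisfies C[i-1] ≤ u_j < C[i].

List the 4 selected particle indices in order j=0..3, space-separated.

C = [7/22, 8/11, 1, 1]
j=0: u_0=19/120 ∈ [0, 7/22) → index 0
j=1: u_1=49/120 ∈ [7/22, 8/11) → index 1
j=2: u_2=79/120 ∈ [7/22, 8/11) → index 1
j=3: u_3=109/120 ∈ [8/11, 1) → index 2

0 1 1 2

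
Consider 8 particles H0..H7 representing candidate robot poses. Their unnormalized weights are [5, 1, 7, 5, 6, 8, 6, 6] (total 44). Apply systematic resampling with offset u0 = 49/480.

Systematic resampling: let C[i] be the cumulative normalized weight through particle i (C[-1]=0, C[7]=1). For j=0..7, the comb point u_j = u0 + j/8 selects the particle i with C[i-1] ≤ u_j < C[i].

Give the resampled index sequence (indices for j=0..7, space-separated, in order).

C = [5/44, 3/22, 13/44, 9/22, 6/11, 8/11, 19/22, 1]
j=0: u_0=49/480 ∈ [0, 5/44) → index 0
j=1: u_1=109/480 ∈ [3/22, 13/44) → index 2
j=2: u_2=169/480 ∈ [13/44, 9/22) → index 3
j=3: u_3=229/480 ∈ [9/22, 6/11) → index 4
j=4: u_4=289/480 ∈ [6/11, 8/11) → index 5
j=5: u_5=349/480 ∈ [6/11, 8/11) → index 5
j=6: u_6=409/480 ∈ [8/11, 19/22) → index 6
j=7: u_7=469/480 ∈ [19/22, 1) → index 7

0 2 3 4 5 5 6 7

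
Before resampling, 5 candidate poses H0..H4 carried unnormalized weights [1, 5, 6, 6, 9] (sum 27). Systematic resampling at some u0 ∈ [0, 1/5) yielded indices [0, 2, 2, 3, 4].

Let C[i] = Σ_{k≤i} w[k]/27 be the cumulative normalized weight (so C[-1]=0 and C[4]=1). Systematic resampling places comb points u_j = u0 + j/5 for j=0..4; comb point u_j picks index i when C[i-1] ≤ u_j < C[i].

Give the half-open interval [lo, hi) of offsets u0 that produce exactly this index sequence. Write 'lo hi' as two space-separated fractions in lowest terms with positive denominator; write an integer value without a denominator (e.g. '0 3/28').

C = [1/27, 2/9, 4/9, 2/3, 1]
j=0 picked index 0: u0 ∈ [0, 1/27)
j=1 picked index 2: u0 ∈ [1/45, 11/45)
j=2 picked index 2: u0 ∈ [-8/45, 2/45)
j=3 picked index 3: u0 ∈ [-7/45, 1/15)
j=4 picked index 4: u0 ∈ [-2/15, 1/5)
intersection: [1/45, 1/27)

1/45 1/27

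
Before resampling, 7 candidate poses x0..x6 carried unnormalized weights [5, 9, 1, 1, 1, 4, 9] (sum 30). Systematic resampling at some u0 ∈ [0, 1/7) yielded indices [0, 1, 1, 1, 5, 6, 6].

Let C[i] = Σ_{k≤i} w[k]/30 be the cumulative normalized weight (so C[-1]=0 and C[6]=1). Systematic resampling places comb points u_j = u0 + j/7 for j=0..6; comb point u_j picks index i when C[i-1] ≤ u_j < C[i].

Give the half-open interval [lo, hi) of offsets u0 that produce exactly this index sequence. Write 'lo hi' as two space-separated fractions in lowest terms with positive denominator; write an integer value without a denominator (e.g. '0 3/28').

1/42 4/105

C = [1/6, 7/15, 1/2, 8/15, 17/30, 7/10, 1]
j=0 picked index 0: u0 ∈ [0, 1/6)
j=1 picked index 1: u0 ∈ [1/42, 34/105)
j=2 picked index 1: u0 ∈ [-5/42, 19/105)
j=3 picked index 1: u0 ∈ [-11/42, 4/105)
j=4 picked index 5: u0 ∈ [-1/210, 9/70)
j=5 picked index 6: u0 ∈ [-1/70, 2/7)
j=6 picked index 6: u0 ∈ [-11/70, 1/7)
intersection: [1/42, 4/105)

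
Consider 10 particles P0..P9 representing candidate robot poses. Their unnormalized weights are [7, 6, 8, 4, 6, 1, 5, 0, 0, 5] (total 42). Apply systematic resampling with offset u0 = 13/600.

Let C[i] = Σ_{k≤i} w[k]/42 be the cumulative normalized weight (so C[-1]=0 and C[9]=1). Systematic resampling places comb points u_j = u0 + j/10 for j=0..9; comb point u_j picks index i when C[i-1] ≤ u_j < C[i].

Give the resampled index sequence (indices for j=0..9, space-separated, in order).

C = [1/6, 13/42, 1/2, 25/42, 31/42, 16/21, 37/42, 37/42, 37/42, 1]
j=0: u_0=13/600 ∈ [0, 1/6) → index 0
j=1: u_1=73/600 ∈ [0, 1/6) → index 0
j=2: u_2=133/600 ∈ [1/6, 13/42) → index 1
j=3: u_3=193/600 ∈ [13/42, 1/2) → index 2
j=4: u_4=253/600 ∈ [13/42, 1/2) → index 2
j=5: u_5=313/600 ∈ [1/2, 25/42) → index 3
j=6: u_6=373/600 ∈ [25/42, 31/42) → index 4
j=7: u_7=433/600 ∈ [25/42, 31/42) → index 4
j=8: u_8=493/600 ∈ [16/21, 37/42) → index 6
j=9: u_9=553/600 ∈ [37/42, 1) → index 9

0 0 1 2 2 3 4 4 6 9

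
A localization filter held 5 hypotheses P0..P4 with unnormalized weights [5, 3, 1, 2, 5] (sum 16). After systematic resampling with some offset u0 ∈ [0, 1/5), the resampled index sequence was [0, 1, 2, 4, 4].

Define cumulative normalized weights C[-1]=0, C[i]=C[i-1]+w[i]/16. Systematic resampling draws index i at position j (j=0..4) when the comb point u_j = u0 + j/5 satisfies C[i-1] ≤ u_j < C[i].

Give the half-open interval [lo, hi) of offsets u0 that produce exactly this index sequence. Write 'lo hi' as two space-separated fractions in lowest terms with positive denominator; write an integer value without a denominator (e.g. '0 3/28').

C = [5/16, 1/2, 9/16, 11/16, 1]
j=0 picked index 0: u0 ∈ [0, 5/16)
j=1 picked index 1: u0 ∈ [9/80, 3/10)
j=2 picked index 2: u0 ∈ [1/10, 13/80)
j=3 picked index 4: u0 ∈ [7/80, 2/5)
j=4 picked index 4: u0 ∈ [-9/80, 1/5)
intersection: [9/80, 13/80)

9/80 13/80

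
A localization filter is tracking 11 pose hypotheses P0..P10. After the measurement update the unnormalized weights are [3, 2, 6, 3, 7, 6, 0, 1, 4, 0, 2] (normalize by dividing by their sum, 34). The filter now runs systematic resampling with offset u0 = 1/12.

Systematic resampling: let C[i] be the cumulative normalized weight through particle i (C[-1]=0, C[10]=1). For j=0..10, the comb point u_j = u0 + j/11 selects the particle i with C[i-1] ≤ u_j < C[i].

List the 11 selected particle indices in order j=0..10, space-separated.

0 2 2 3 4 4 5 5 7 8 10

C = [3/34, 5/34, 11/34, 7/17, 21/34, 27/34, 27/34, 14/17, 16/17, 16/17, 1]
j=0: u_0=1/12 ∈ [0, 3/34) → index 0
j=1: u_1=23/132 ∈ [5/34, 11/34) → index 2
j=2: u_2=35/132 ∈ [5/34, 11/34) → index 2
j=3: u_3=47/132 ∈ [11/34, 7/17) → index 3
j=4: u_4=59/132 ∈ [7/17, 21/34) → index 4
j=5: u_5=71/132 ∈ [7/17, 21/34) → index 4
j=6: u_6=83/132 ∈ [21/34, 27/34) → index 5
j=7: u_7=95/132 ∈ [21/34, 27/34) → index 5
j=8: u_8=107/132 ∈ [27/34, 14/17) → index 7
j=9: u_9=119/132 ∈ [14/17, 16/17) → index 8
j=10: u_10=131/132 ∈ [16/17, 1) → index 10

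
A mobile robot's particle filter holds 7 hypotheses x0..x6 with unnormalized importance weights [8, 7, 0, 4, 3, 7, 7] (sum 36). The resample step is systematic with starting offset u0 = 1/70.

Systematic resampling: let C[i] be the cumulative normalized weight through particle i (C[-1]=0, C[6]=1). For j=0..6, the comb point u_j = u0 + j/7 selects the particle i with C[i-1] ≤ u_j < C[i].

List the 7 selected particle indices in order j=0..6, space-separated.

0 0 1 3 4 5 6

C = [2/9, 5/12, 5/12, 19/36, 11/18, 29/36, 1]
j=0: u_0=1/70 ∈ [0, 2/9) → index 0
j=1: u_1=11/70 ∈ [0, 2/9) → index 0
j=2: u_2=3/10 ∈ [2/9, 5/12) → index 1
j=3: u_3=31/70 ∈ [5/12, 19/36) → index 3
j=4: u_4=41/70 ∈ [19/36, 11/18) → index 4
j=5: u_5=51/70 ∈ [11/18, 29/36) → index 5
j=6: u_6=61/70 ∈ [29/36, 1) → index 6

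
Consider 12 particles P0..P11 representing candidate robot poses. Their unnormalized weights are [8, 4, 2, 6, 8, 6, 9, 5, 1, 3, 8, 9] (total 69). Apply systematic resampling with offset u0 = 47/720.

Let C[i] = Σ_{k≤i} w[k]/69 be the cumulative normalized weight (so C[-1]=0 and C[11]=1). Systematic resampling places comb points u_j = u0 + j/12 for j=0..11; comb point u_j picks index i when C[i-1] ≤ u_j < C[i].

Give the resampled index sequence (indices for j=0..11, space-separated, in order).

C = [8/69, 4/23, 14/69, 20/69, 28/69, 34/69, 43/69, 16/23, 49/69, 52/69, 20/23, 1]
j=0: u_0=47/720 ∈ [0, 8/69) → index 0
j=1: u_1=107/720 ∈ [8/69, 4/23) → index 1
j=2: u_2=167/720 ∈ [14/69, 20/69) → index 3
j=3: u_3=227/720 ∈ [20/69, 28/69) → index 4
j=4: u_4=287/720 ∈ [20/69, 28/69) → index 4
j=5: u_5=347/720 ∈ [28/69, 34/69) → index 5
j=6: u_6=407/720 ∈ [34/69, 43/69) → index 6
j=7: u_7=467/720 ∈ [43/69, 16/23) → index 7
j=8: u_8=527/720 ∈ [49/69, 52/69) → index 9
j=9: u_9=587/720 ∈ [52/69, 20/23) → index 10
j=10: u_10=647/720 ∈ [20/23, 1) → index 11
j=11: u_11=707/720 ∈ [20/23, 1) → index 11

0 1 3 4 4 5 6 7 9 10 11 11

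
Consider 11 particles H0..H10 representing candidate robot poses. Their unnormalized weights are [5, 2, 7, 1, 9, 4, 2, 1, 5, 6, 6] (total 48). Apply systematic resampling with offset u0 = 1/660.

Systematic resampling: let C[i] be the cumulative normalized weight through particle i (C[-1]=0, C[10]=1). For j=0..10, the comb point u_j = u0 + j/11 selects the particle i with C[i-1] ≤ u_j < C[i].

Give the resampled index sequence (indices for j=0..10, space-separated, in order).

0 0 2 2 4 4 5 7 8 9 10

C = [5/48, 7/48, 7/24, 5/16, 1/2, 7/12, 5/8, 31/48, 3/4, 7/8, 1]
j=0: u_0=1/660 ∈ [0, 5/48) → index 0
j=1: u_1=61/660 ∈ [0, 5/48) → index 0
j=2: u_2=11/60 ∈ [7/48, 7/24) → index 2
j=3: u_3=181/660 ∈ [7/48, 7/24) → index 2
j=4: u_4=241/660 ∈ [5/16, 1/2) → index 4
j=5: u_5=301/660 ∈ [5/16, 1/2) → index 4
j=6: u_6=361/660 ∈ [1/2, 7/12) → index 5
j=7: u_7=421/660 ∈ [5/8, 31/48) → index 7
j=8: u_8=481/660 ∈ [31/48, 3/4) → index 8
j=9: u_9=541/660 ∈ [3/4, 7/8) → index 9
j=10: u_10=601/660 ∈ [7/8, 1) → index 10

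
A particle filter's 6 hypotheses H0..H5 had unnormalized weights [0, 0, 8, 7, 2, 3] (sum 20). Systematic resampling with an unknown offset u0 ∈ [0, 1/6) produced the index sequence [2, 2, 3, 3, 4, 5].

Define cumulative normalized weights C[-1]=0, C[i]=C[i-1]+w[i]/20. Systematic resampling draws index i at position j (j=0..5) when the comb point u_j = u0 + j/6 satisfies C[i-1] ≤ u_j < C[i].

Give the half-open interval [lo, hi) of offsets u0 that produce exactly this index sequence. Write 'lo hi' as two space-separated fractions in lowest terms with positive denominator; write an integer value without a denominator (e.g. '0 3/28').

C = [0, 0, 2/5, 3/4, 17/20, 1]
j=0 picked index 2: u0 ∈ [0, 2/5)
j=1 picked index 2: u0 ∈ [-1/6, 7/30)
j=2 picked index 3: u0 ∈ [1/15, 5/12)
j=3 picked index 3: u0 ∈ [-1/10, 1/4)
j=4 picked index 4: u0 ∈ [1/12, 11/60)
j=5 picked index 5: u0 ∈ [1/60, 1/6)
intersection: [1/12, 1/6)

1/12 1/6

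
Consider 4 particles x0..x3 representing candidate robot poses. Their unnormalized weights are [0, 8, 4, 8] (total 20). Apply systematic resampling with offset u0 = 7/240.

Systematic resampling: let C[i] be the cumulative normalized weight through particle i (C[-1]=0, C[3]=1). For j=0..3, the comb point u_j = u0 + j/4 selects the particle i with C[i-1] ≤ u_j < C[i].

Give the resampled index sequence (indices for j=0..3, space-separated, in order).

1 1 2 3

C = [0, 2/5, 3/5, 1]
j=0: u_0=7/240 ∈ [0, 2/5) → index 1
j=1: u_1=67/240 ∈ [0, 2/5) → index 1
j=2: u_2=127/240 ∈ [2/5, 3/5) → index 2
j=3: u_3=187/240 ∈ [3/5, 1) → index 3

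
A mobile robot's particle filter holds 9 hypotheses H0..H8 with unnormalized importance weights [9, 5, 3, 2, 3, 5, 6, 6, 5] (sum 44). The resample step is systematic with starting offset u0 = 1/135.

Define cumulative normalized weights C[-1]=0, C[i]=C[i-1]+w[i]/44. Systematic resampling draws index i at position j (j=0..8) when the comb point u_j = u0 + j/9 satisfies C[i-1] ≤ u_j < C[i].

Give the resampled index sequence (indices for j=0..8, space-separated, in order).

0 0 1 2 4 5 6 7 8

C = [9/44, 7/22, 17/44, 19/44, 1/2, 27/44, 3/4, 39/44, 1]
j=0: u_0=1/135 ∈ [0, 9/44) → index 0
j=1: u_1=16/135 ∈ [0, 9/44) → index 0
j=2: u_2=31/135 ∈ [9/44, 7/22) → index 1
j=3: u_3=46/135 ∈ [7/22, 17/44) → index 2
j=4: u_4=61/135 ∈ [19/44, 1/2) → index 4
j=5: u_5=76/135 ∈ [1/2, 27/44) → index 5
j=6: u_6=91/135 ∈ [27/44, 3/4) → index 6
j=7: u_7=106/135 ∈ [3/4, 39/44) → index 7
j=8: u_8=121/135 ∈ [39/44, 1) → index 8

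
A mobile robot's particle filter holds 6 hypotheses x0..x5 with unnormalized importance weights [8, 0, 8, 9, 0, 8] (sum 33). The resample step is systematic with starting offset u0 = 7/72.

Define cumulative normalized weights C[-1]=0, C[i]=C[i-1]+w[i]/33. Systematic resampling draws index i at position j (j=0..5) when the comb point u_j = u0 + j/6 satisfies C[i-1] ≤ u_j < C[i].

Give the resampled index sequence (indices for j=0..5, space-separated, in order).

0 2 2 3 5 5

C = [8/33, 8/33, 16/33, 25/33, 25/33, 1]
j=0: u_0=7/72 ∈ [0, 8/33) → index 0
j=1: u_1=19/72 ∈ [8/33, 16/33) → index 2
j=2: u_2=31/72 ∈ [8/33, 16/33) → index 2
j=3: u_3=43/72 ∈ [16/33, 25/33) → index 3
j=4: u_4=55/72 ∈ [25/33, 1) → index 5
j=5: u_5=67/72 ∈ [25/33, 1) → index 5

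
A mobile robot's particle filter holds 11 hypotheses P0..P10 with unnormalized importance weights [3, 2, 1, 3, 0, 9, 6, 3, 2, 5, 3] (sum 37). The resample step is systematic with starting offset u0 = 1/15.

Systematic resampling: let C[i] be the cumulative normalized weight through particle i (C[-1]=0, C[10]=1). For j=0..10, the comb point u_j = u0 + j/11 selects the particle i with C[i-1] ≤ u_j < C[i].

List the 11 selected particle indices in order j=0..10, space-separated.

C = [3/37, 5/37, 6/37, 9/37, 9/37, 18/37, 24/37, 27/37, 29/37, 34/37, 1]
j=0: u_0=1/15 ∈ [0, 3/37) → index 0
j=1: u_1=26/165 ∈ [5/37, 6/37) → index 2
j=2: u_2=41/165 ∈ [9/37, 18/37) → index 5
j=3: u_3=56/165 ∈ [9/37, 18/37) → index 5
j=4: u_4=71/165 ∈ [9/37, 18/37) → index 5
j=5: u_5=86/165 ∈ [18/37, 24/37) → index 6
j=6: u_6=101/165 ∈ [18/37, 24/37) → index 6
j=7: u_7=116/165 ∈ [24/37, 27/37) → index 7
j=8: u_8=131/165 ∈ [29/37, 34/37) → index 9
j=9: u_9=146/165 ∈ [29/37, 34/37) → index 9
j=10: u_10=161/165 ∈ [34/37, 1) → index 10

0 2 5 5 5 6 6 7 9 9 10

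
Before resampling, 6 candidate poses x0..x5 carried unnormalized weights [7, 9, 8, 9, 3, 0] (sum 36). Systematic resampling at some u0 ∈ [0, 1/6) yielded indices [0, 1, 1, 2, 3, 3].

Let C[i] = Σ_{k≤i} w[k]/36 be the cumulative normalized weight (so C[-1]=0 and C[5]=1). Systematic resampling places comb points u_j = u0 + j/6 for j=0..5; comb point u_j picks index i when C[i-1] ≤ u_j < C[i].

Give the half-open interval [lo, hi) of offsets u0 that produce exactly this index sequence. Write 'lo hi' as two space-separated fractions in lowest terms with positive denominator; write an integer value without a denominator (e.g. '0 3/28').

1/36 1/12

C = [7/36, 4/9, 2/3, 11/12, 1, 1]
j=0 picked index 0: u0 ∈ [0, 7/36)
j=1 picked index 1: u0 ∈ [1/36, 5/18)
j=2 picked index 1: u0 ∈ [-5/36, 1/9)
j=3 picked index 2: u0 ∈ [-1/18, 1/6)
j=4 picked index 3: u0 ∈ [0, 1/4)
j=5 picked index 3: u0 ∈ [-1/6, 1/12)
intersection: [1/36, 1/12)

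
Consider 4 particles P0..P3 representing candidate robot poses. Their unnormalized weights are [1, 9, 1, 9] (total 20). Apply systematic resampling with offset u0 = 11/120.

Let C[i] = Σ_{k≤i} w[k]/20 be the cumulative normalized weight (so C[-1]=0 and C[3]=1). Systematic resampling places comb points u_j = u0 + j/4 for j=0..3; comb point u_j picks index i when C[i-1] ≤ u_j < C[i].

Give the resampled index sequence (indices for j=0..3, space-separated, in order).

C = [1/20, 1/2, 11/20, 1]
j=0: u_0=11/120 ∈ [1/20, 1/2) → index 1
j=1: u_1=41/120 ∈ [1/20, 1/2) → index 1
j=2: u_2=71/120 ∈ [11/20, 1) → index 3
j=3: u_3=101/120 ∈ [11/20, 1) → index 3

1 1 3 3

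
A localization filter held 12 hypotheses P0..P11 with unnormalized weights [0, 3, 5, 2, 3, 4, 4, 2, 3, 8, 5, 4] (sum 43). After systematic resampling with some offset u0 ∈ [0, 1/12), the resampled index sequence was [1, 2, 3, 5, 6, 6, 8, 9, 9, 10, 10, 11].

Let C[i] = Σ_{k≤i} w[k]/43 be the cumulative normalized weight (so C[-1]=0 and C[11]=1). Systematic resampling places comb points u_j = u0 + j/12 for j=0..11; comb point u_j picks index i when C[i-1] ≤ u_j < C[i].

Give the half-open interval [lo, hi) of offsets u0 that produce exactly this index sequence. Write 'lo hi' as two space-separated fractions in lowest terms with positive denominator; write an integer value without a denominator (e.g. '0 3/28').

8/129 17/258

C = [0, 3/43, 8/43, 10/43, 13/43, 17/43, 21/43, 23/43, 26/43, 34/43, 39/43, 1]
j=0 picked index 1: u0 ∈ [0, 3/43)
j=1 picked index 2: u0 ∈ [-7/516, 53/516)
j=2 picked index 3: u0 ∈ [5/258, 17/258)
j=3 picked index 5: u0 ∈ [9/172, 25/172)
j=4 picked index 6: u0 ∈ [8/129, 20/129)
j=5 picked index 6: u0 ∈ [-11/516, 37/516)
j=6 picked index 8: u0 ∈ [3/86, 9/86)
j=7 picked index 9: u0 ∈ [11/516, 107/516)
j=8 picked index 9: u0 ∈ [-8/129, 16/129)
j=9 picked index 10: u0 ∈ [7/172, 27/172)
j=10 picked index 10: u0 ∈ [-11/258, 19/258)
j=11 picked index 11: u0 ∈ [-5/516, 1/12)
intersection: [8/129, 17/258)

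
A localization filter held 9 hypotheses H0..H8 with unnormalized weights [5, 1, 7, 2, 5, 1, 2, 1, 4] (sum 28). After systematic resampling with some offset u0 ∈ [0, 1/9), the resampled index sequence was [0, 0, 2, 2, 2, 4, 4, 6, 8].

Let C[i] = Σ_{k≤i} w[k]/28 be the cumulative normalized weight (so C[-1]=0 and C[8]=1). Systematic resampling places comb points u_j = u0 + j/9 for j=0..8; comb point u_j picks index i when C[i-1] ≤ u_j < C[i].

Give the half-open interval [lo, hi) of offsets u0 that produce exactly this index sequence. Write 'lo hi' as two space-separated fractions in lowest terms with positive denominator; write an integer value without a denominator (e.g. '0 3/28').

0 5/252

C = [5/28, 3/14, 13/28, 15/28, 5/7, 3/4, 23/28, 6/7, 1]
j=0 picked index 0: u0 ∈ [0, 5/28)
j=1 picked index 0: u0 ∈ [-1/9, 17/252)
j=2 picked index 2: u0 ∈ [-1/126, 61/252)
j=3 picked index 2: u0 ∈ [-5/42, 11/84)
j=4 picked index 2: u0 ∈ [-29/126, 5/252)
j=5 picked index 4: u0 ∈ [-5/252, 10/63)
j=6 picked index 4: u0 ∈ [-11/84, 1/21)
j=7 picked index 6: u0 ∈ [-1/36, 11/252)
j=8 picked index 8: u0 ∈ [-2/63, 1/9)
intersection: [0, 5/252)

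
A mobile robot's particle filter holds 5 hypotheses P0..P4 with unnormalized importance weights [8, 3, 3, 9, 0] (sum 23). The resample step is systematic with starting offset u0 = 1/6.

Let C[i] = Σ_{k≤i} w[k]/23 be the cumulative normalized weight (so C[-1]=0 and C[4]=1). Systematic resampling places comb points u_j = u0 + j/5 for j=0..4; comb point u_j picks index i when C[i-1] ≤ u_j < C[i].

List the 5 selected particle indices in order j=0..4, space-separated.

C = [8/23, 11/23, 14/23, 1, 1]
j=0: u_0=1/6 ∈ [0, 8/23) → index 0
j=1: u_1=11/30 ∈ [8/23, 11/23) → index 1
j=2: u_2=17/30 ∈ [11/23, 14/23) → index 2
j=3: u_3=23/30 ∈ [14/23, 1) → index 3
j=4: u_4=29/30 ∈ [14/23, 1) → index 3

0 1 2 3 3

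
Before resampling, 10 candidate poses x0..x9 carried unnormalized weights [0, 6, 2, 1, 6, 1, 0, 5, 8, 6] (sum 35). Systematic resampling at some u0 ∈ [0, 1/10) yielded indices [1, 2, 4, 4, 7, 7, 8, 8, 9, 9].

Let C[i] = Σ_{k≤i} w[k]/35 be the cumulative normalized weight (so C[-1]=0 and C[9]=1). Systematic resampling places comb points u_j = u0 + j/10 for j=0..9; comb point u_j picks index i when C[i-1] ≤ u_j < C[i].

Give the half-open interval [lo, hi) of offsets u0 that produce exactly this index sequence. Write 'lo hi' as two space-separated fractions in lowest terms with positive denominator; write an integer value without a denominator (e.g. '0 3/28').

1/14 1/10

C = [0, 6/35, 8/35, 9/35, 3/7, 16/35, 16/35, 3/5, 29/35, 1]
j=0 picked index 1: u0 ∈ [0, 6/35)
j=1 picked index 2: u0 ∈ [1/14, 9/70)
j=2 picked index 4: u0 ∈ [2/35, 8/35)
j=3 picked index 4: u0 ∈ [-3/70, 9/70)
j=4 picked index 7: u0 ∈ [2/35, 1/5)
j=5 picked index 7: u0 ∈ [-3/70, 1/10)
j=6 picked index 8: u0 ∈ [0, 8/35)
j=7 picked index 8: u0 ∈ [-1/10, 9/70)
j=8 picked index 9: u0 ∈ [1/35, 1/5)
j=9 picked index 9: u0 ∈ [-1/14, 1/10)
intersection: [1/14, 1/10)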